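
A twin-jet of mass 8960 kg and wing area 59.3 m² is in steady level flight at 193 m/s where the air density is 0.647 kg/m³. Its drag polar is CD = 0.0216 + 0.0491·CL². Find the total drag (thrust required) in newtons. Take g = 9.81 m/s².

In steady level flight, lift balances weight: W = mg = 8960 × 9.81 = 87898 N.
q = ½ρv² = ½ × 0.647 × 193² = 12050 Pa.
CL = W/(q·S) = 87898 / (12050 × 59.3) = 0.123.
CD = 0.0216 + 0.0491 × 0.123² = 0.02234.
D = q·S·CD = 12050 × 59.3 × 0.02234 = 15970 N

D = 16000 N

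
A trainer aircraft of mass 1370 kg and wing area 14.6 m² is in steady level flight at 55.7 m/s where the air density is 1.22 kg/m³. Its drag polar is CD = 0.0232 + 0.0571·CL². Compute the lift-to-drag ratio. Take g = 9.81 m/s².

L/D = 13.3

In steady level flight, lift balances weight: W = mg = 1370 × 9.81 = 13440 N.
Dynamic pressure q = 0.5 × 1.22 × 55.7² = 1893 Pa.
CL = W/(q·S) = 13440 / (1893 × 14.6) = 0.4864.
CD = 0.0232 + 0.0571 × 0.4864² = 0.03671.
L/D = CL/CD = 0.4864 / 0.03671 = 13.3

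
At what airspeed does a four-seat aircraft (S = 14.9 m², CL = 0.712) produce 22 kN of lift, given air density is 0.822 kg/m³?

v = 71 m/s

L = ½ρv²S·CL ⇒ v = √(2L/(ρ·S·CL))
v = √(2 × 22000 / (0.822 × 14.9 × 0.712)) = √5046 = 71 m/s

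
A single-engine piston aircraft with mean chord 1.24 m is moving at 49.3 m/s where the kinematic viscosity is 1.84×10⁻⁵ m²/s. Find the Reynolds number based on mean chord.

Re = v·c/ν = 49.3 × 1.24 / (1.84×10⁻⁵) = 3.32×10^6

Re = 3.32×10^6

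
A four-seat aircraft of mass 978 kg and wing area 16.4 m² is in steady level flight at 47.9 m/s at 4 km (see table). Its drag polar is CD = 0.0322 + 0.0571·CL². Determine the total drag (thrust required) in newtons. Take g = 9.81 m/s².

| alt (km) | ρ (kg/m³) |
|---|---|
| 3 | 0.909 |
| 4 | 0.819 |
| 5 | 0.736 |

D = 837 N

At 4 km, from the table: ρ = 0.819 kg/m³.
In steady level flight, lift balances weight: W = mg = 978 × 9.81 = 9594.2 N.
q = ½ρv² = ½ × 0.819 × 47.9² = 939.6 Pa.
CL = W/(q·S) = 9594.2 / (939.6 × 16.4) = 0.6226.
CD = 0.0322 + 0.0571 × 0.6226² = 0.05434.
D = q·S·CD = 939.6 × 16.4 × 0.05434 = 837.3 N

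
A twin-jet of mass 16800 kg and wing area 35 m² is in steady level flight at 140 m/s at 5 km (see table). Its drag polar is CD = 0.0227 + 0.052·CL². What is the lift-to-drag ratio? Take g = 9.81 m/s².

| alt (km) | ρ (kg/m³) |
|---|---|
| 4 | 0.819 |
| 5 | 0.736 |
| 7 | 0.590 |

L/D = 14.6

At 5 km, from the table: ρ = 0.736 kg/m³.
Weight W = mg = 16800 × 9.81 = 1.6481×10^5 N; in level flight L = W.
Dynamic pressure q = 0.5 × 0.736 × 140² = 7213 Pa.
CL = W/(q·S) = 1.6481×10^5 / (7213 × 35) = 0.6528.
CD = 0.0227 + 0.052 × 0.6528² = 0.04486.
L/D = CL/CD = 0.6528 / 0.04486 = 14.6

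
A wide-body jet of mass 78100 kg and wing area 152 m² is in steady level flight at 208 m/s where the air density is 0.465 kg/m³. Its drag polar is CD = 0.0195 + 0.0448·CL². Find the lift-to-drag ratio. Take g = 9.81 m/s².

L/D = 16.3

Level flight ⇒ L = W = m·g = 78100 × 9.81 = 7.6616×10^5 N.
Dynamic pressure q = 0.5 × 0.465 × 208² = 10060 Pa.
CL = 2W/(ρv²S) = 2×7.6616×10^5/(0.465×208²×152) = 0.5011.
CD = 0.0195 + 0.0448 × 0.5011² = 0.03075.
L/D = CL/CD = 0.5011 / 0.03075 = 16.3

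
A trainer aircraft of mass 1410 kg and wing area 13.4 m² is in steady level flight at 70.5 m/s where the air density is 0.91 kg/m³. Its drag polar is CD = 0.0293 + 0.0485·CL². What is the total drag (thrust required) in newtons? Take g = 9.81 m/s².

D = 1190 N

Level flight ⇒ L = W = m·g = 1410 × 9.81 = 13832 N.
Dynamic pressure q = 0.5 × 0.91 × 70.5² = 2261 Pa.
CL = W/(q·S) = 13832 / (2261 × 13.4) = 0.4565.
CD = 0.0293 + 0.0485 × 0.4565² = 0.0394.
D = q·S·CD = 2261 × 13.4 × 0.0394 = 1194 N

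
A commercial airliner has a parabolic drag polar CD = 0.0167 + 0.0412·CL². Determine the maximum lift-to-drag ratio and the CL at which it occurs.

For CD = CD0 + K·CL², (L/D)max occurs at CL* = √(CD0/K) and equals 1/(2√(K·CD0)).
(L/D)max = 1/(2√(0.0412 × 0.0167)) = 1/(2 × 0.02623) = 19.1
CL* = √(0.0167/0.0412) = 0.637

(L/D)max = 19.1, at CL = 0.637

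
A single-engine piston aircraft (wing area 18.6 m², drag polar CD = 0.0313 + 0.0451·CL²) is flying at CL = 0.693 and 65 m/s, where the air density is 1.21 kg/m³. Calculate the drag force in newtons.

CD = 0.0313 + 0.0451 × 0.693² = 0.05296
D = ½ρv²S·CD = ½ × 1.21 × 65² × 18.6 × 0.05296 = 2520 N

D = 2520 N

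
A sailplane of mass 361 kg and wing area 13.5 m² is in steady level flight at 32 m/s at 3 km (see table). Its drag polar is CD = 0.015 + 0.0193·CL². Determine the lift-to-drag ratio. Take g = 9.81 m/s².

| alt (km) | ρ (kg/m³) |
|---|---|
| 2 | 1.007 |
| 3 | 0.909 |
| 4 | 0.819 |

At 3 km, from the table: ρ = 0.909 kg/m³.
Level flight ⇒ L = W = m·g = 361 × 9.81 = 3541.4 N.
Dynamic pressure q = 0.5 × 0.909 × 32² = 465.4 Pa.
CL = W/(q·S) = 3541.4 / (465.4 × 13.5) = 0.5636.
CD = 0.015 + 0.0193 × 0.5636² = 0.02113.
L/D = CL/CD = 0.5636 / 0.02113 = 26.7

L/D = 26.7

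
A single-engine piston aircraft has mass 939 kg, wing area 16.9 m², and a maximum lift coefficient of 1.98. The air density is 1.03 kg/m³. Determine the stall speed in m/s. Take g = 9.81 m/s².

V_stall = 23.1 m/s

Stall occurs when L = W at CL,max. W = mg = 939 × 9.81 = 9212 N.
V_stall = √(2W/(ρ·S·CL,max)) = √(2 × 9212 / (1.03 × 16.9 × 1.98))
V_stall = √534.5 = 23.1 m/s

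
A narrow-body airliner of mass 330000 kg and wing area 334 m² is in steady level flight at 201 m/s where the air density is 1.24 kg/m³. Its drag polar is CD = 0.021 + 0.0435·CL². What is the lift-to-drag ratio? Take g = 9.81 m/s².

L/D = 14.1

Weight W = mg = 330000 × 9.81 = 3.2373×10^6 N; in level flight L = W.
q = ½ρv² = ½ × 1.24 × 201² = 25050 Pa.
CL = W/(q·S) = 3.2373×10^6 / (25050 × 334) = 0.3869.
CD = 0.021 + 0.0435 × 0.3869² = 0.02751.
L/D = CL/CD = 0.3869 / 0.02751 = 14.1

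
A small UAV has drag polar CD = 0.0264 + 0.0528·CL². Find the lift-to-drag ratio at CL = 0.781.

L/D = 13.3

CD = 0.0264 + 0.0528 × 0.781² = 0.05861
L/D = CL/CD = 0.781 / 0.05861 = 13.3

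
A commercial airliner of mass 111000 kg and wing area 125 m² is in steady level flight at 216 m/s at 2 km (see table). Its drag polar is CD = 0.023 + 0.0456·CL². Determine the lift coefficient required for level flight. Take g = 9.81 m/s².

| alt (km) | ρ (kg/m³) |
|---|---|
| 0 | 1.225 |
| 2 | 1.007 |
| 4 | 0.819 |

At 2 km, from the table: ρ = 1.007 kg/m³.
Level flight ⇒ L = W = m·g = 111000 × 9.81 = 1.0889×10^6 N.
q = ½ρv² = ½ × 1.007 × 216² = 23490 Pa.
CL = 2W/(ρv²S) = 2×1.0889×10^6/(1.007×216²×125) = 0.3708.

CL = 0.371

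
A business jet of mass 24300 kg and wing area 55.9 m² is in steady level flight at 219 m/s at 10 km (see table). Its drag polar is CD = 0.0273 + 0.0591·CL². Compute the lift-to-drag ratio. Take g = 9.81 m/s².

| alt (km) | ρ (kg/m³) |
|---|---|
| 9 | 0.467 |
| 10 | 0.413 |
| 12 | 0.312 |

At 10 km, from the table: ρ = 0.413 kg/m³.
Level flight ⇒ L = W = m·g = 24300 × 9.81 = 2.3838×10^5 N.
q = ½ρv² = ½ × 0.413 × 219² = 9904 Pa.
Required CL = L/(qS) = 2.3838×10^5/(9904·55.9) = 0.4306.
CD = 0.0273 + 0.0591 × 0.4306² = 0.03826.
L/D = CL/CD = 0.4306 / 0.03826 = 11.3

L/D = 11.3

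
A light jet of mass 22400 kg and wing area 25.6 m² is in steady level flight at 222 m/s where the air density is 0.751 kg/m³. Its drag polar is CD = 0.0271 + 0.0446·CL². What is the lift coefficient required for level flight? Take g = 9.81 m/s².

CL = 0.464

Level flight ⇒ L = W = m·g = 22400 × 9.81 = 2.1974×10^5 N.
Dynamic pressure q = 0.5 × 0.751 × 222² = 18510 Pa.
CL = 2W/(ρv²S) = 2×2.1974×10^5/(0.751×222²×25.6) = 0.4638.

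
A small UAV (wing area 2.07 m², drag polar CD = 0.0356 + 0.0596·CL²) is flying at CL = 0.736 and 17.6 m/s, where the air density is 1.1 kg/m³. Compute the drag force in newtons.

D = 23.9 N

CD = 0.0356 + 0.0596 × 0.736² = 0.06789
D = ½ρv²S·CD = ½ × 1.1 × 17.6² × 2.07 × 0.06789 = 23.9 N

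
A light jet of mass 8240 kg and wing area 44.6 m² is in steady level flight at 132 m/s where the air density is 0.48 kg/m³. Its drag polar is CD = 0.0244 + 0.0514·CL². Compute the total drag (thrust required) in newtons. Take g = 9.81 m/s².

Weight W = mg = 8240 × 9.81 = 80834 N; in level flight L = W.
Dynamic pressure q = 0.5 × 0.48 × 132² = 4182 Pa.
Required CL = L/(qS) = 80834/(4182·44.6) = 0.4334.
CD = 0.0244 + 0.0514 × 0.4334² = 0.03406.
D = q·S·CD = 4182 × 44.6 × 0.03406 = 6352 N

D = 6350 N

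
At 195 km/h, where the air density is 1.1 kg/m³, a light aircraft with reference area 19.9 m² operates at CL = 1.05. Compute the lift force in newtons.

Convert speed: v = 195 km/h ÷ 3.6 = 54.17 m/s.
L = ½ρv²S·CL = ½ × 1.1 × 54.17² × 19.9 × 1.05 = 33700 N ≈ 33.7 kN

L = 33700 N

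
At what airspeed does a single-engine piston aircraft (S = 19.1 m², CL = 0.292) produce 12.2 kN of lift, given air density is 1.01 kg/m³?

v = 65.8 m/s

L = ½ρv²S·CL ⇒ v = √(2L/(ρ·S·CL))
v = √(2 × 12200 / (1.01 × 19.1 × 0.292)) = √4332 = 65.8 m/s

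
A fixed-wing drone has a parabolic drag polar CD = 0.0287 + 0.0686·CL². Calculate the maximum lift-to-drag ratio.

(L/D)max = 11.3

For CD = CD0 + K·CL², (L/D)max occurs at CL* = √(CD0/K) and equals 1/(2√(K·CD0)).
(L/D)max = 1/(2√(0.0686 × 0.0287)) = 1/(2 × 0.04437) = 11.3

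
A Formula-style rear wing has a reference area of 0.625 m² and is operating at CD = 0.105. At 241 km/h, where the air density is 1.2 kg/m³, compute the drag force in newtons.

Convert speed: v = 241 km/h ÷ 3.6 = 66.94 m/s.
Dynamic pressure q = ½ρv² = ½ × 1.2 × 66.94² = 2689 Pa.
D = q·S·CD = 2689 × 0.625 × 0.105 = 176 N

D = 176 N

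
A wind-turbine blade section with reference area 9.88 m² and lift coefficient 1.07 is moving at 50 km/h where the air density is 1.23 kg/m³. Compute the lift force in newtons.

L = 1250 N

Convert speed: v = 50 km/h ÷ 3.6 = 13.89 m/s.
L = ½ρv²S·CL = ½ × 1.23 × 13.89² × 9.88 × 1.07 = 1250 N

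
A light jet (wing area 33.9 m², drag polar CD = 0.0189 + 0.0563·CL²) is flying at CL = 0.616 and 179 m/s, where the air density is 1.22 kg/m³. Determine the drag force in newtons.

CD = 0.0189 + 0.0563 × 0.616² = 0.04026
D = ½ρv²S·CD = ½ × 1.22 × 179² × 33.9 × 0.04026 = 26700 N

D = 26700 N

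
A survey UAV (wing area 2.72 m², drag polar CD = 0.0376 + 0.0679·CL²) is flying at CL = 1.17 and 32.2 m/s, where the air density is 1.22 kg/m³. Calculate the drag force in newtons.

D = 225 N

CD = 0.0376 + 0.0679 × 1.17² = 0.1305
D = ½ρv²S·CD = ½ × 1.22 × 32.2² × 2.72 × 0.1305 = 225 N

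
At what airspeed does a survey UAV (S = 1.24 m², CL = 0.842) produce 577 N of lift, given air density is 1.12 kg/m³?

L = ½ρv²S·CL ⇒ v = √(2L/(ρ·S·CL))
v = √(2 × 577 / (1.12 × 1.24 × 0.842)) = √986.9 = 31.4 m/s

v = 31.4 m/s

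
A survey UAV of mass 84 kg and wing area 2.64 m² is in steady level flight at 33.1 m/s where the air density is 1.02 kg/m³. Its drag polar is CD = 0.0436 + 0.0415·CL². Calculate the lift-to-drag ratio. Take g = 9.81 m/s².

L/D = 9.88

Weight W = mg = 84 × 9.81 = 824.04 N; in level flight L = W.
q = ½ρv² = ½ × 1.02 × 33.1² = 558.8 Pa.
CL = 2W/(ρv²S) = 2×824.04/(1.02×33.1²×2.64) = 0.5586.
CD = 0.0436 + 0.0415 × 0.5586² = 0.05655.
L/D = CL/CD = 0.5586 / 0.05655 = 9.88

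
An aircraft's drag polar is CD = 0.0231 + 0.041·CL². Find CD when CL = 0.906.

CD = 0.0231 + 0.041 × 0.906² = 0.0231 + 0.03365 = 0.0568

CD = 0.0568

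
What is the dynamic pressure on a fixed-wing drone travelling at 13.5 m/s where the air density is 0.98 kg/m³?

q = ½ρv² = ½ × 0.98 × 13.5² = 89.3 Pa

q = 89.3 Pa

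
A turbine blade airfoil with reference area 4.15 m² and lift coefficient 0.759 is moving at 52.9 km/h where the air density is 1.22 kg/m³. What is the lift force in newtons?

L = 415 N

Convert speed: v = 52.9 km/h ÷ 3.6 = 14.69 m/s.
Dynamic pressure q = ½ρv² = ½ × 1.22 × 14.69² = 131.7 Pa.
L = q·S·CL = 131.7 × 4.15 × 0.759 = 415 N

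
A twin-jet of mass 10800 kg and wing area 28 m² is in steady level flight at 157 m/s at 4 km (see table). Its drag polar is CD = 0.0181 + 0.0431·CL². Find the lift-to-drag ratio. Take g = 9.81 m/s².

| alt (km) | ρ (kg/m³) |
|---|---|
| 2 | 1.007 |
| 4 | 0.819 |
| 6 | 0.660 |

L/D = 15.5

At 4 km, from the table: ρ = 0.819 kg/m³.
In steady level flight, lift balances weight: W = mg = 10800 × 9.81 = 1.0595×10^5 N.
q = ½ρv² = ½ × 0.819 × 157² = 10090 Pa.
Required CL = L/(qS) = 1.0595×10^5/(10090·28) = 0.3749.
CD = 0.0181 + 0.0431 × 0.3749² = 0.02416.
L/D = CL/CD = 0.3749 / 0.02416 = 15.5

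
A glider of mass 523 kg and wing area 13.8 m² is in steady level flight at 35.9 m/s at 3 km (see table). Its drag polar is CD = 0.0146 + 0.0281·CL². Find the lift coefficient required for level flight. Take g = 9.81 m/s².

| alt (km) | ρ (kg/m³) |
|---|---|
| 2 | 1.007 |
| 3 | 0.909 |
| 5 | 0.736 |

At 3 km, from the table: ρ = 0.909 kg/m³.
Level flight ⇒ L = W = m·g = 523 × 9.81 = 5130.6 N.
q = ½ρv² = ½ × 0.909 × 35.9² = 585.8 Pa.
CL = 2W/(ρv²S) = 2×5130.6/(0.909×35.9²×13.8) = 0.6347.

CL = 0.635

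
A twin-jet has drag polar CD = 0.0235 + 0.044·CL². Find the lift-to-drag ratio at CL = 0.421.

CD = 0.0235 + 0.044 × 0.421² = 0.0313
L/D = CL/CD = 0.421 / 0.0313 = 13.5

L/D = 13.5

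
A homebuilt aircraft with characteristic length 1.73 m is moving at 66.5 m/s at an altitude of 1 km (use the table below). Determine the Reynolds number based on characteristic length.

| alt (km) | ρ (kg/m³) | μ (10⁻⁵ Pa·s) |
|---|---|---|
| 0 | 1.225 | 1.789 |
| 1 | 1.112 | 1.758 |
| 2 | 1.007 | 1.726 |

Re = 7.28×10^6

At 1 km, from the table: ρ = 1.112 kg/m³, μ = 1.758×10⁻⁵ Pa·s.
Re = ρ·v·c/μ = 1.112 × 66.5 × 1.73 / (1.758×10⁻⁵) = 7.28×10^6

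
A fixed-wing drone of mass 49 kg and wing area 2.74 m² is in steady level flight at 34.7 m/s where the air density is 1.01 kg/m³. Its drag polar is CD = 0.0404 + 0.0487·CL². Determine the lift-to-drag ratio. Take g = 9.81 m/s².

Level flight ⇒ L = W = m·g = 49 × 9.81 = 480.69 N.
q = ½ρv² = ½ × 1.01 × 34.7² = 608.1 Pa.
CL = W/(q·S) = 480.69 / (608.1 × 2.74) = 0.2885.
CD = 0.0404 + 0.0487 × 0.2885² = 0.04445.
L/D = CL/CD = 0.2885 / 0.04445 = 6.49

L/D = 6.49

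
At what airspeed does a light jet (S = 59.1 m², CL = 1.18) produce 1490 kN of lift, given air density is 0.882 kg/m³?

v = 220 m/s

L = ½ρv²S·CL ⇒ v = √(2L/(ρ·S·CL))
v = √(2 × 1.49×10^6 / (0.882 × 59.1 × 1.18)) = √48450 = 220 m/s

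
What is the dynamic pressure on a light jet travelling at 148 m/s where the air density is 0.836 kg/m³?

q = ½ρv² = ½ × 0.836 × 148² = 9160 Pa

q = 9160 Pa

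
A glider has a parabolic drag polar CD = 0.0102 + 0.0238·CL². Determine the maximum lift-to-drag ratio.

(L/D)max = 32.1

For CD = CD0 + K·CL², (L/D)max occurs at CL* = √(CD0/K) and equals 1/(2√(K·CD0)).
(L/D)max = 1/(2√(0.0238 × 0.0102)) = 1/(2 × 0.01558) = 32.1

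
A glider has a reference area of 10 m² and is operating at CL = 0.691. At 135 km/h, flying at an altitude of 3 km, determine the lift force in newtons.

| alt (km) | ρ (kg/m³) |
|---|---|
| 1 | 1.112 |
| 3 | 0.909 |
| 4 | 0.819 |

L = 4420 N

At 3 km, from the table: ρ = 0.909 kg/m³.
Convert speed: v = 135 km/h ÷ 3.6 = 37.5 m/s.
L = ½ρv²S·CL = ½ × 0.909 × 37.5² × 10 × 0.691 = 4420 N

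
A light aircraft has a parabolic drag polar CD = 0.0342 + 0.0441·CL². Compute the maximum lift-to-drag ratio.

For CD = CD0 + K·CL², (L/D)max occurs at CL* = √(CD0/K) and equals 1/(2√(K·CD0)).
(L/D)max = 1/(2√(0.0441 × 0.0342)) = 1/(2 × 0.03884) = 12.9

(L/D)max = 12.9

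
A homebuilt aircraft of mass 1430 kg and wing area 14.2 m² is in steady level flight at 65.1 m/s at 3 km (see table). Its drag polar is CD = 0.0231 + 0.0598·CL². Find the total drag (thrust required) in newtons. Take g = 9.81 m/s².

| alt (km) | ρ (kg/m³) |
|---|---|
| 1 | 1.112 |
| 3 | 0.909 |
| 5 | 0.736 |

At 3 km, from the table: ρ = 0.909 kg/m³.
Level flight ⇒ L = W = m·g = 1430 × 9.81 = 14028 N.
q = ½ρv² = ½ × 0.909 × 65.1² = 1926 Pa.
CL = W/(q·S) = 14028 / (1926 × 14.2) = 0.5129.
CD = 0.0231 + 0.0598 × 0.5129² = 0.03883.
D = q·S·CD = 1926 × 14.2 × 0.03883 = 1062 N

D = 1060 N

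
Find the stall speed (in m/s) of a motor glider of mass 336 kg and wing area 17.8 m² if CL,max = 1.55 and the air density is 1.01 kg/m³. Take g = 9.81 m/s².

Stall occurs when L = W at CL,max. W = mg = 336 × 9.81 = 3296 N.
V_stall = √(2W/(ρ·S·CL,max)) = √(2 × 3296 / (1.01 × 17.8 × 1.55))
V_stall = √236.6 = 15.4 m/s

V_stall = 15.4 m/s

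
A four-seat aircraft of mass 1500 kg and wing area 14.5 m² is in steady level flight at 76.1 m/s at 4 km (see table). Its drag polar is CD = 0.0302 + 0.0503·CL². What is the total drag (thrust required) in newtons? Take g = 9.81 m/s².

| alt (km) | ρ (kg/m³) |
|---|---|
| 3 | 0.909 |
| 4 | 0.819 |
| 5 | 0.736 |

At 4 km, from the table: ρ = 0.819 kg/m³.
In steady level flight, lift balances weight: W = mg = 1500 × 9.81 = 14715 N.
Dynamic pressure q = 0.5 × 0.819 × 76.1² = 2372 Pa.
Required CL = L/(qS) = 14715/(2372·14.5) = 0.4279.
CD = 0.0302 + 0.0503 × 0.4279² = 0.03941.
D = q·S·CD = 2372 × 14.5 × 0.03941 = 1355 N

D = 1360 N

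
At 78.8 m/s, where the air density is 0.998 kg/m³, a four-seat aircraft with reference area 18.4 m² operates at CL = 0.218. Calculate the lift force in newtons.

L = ½ρv²S·CL = ½ × 0.998 × 78.8² × 18.4 × 0.218 = 12400 N ≈ 12.4 kN

L = 12400 N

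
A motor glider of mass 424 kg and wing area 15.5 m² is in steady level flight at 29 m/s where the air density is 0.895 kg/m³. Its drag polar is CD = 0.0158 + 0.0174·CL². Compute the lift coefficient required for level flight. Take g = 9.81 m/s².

CL = 0.713

In steady level flight, lift balances weight: W = mg = 424 × 9.81 = 4159.4 N.
q = ½ρv² = ½ × 0.895 × 29² = 376.3 Pa.
CL = W/(q·S) = 4159.4 / (376.3 × 15.5) = 0.713.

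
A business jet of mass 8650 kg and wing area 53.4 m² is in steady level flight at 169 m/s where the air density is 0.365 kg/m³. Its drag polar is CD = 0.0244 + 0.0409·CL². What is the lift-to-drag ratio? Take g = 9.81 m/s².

L/D = 10.8

Weight W = mg = 8650 × 9.81 = 84856 N; in level flight L = W.
q = ½ρv² = ½ × 0.365 × 169² = 5212 Pa.
Required CL = L/(qS) = 84856/(5212·53.4) = 0.3049.
CD = 0.0244 + 0.0409 × 0.3049² = 0.0282.
L/D = CL/CD = 0.3049 / 0.0282 = 10.8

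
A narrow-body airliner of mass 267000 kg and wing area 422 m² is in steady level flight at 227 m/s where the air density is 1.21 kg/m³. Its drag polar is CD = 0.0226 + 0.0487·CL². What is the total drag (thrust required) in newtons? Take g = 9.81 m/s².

In steady level flight, lift balances weight: W = mg = 267000 × 9.81 = 2.6193×10^6 N.
q = ½ρv² = ½ × 1.21 × 227² = 31180 Pa.
CL = W/(q·S) = 2.6193×10^6 / (31180 × 422) = 0.1991.
CD = 0.0226 + 0.0487 × 0.1991² = 0.02453.
D = q·S·CD = 31180 × 422 × 0.02453 = 3.227×10^5 N

D = 3.23×10^5 N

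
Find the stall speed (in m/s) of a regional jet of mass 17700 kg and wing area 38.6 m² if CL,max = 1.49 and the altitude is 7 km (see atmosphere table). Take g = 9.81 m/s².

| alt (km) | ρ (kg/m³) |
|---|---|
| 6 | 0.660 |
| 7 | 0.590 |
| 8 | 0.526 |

V_stall = 101 m/s

At 7 km, from the table: ρ = 0.590 kg/m³.
At stall, lift equals weight: L = W = m·g = 17700 × 9.81 = 1.736×10^5 N.
V_stall = √(2W/(ρ·S·CL,max)) = √(2 × 1.736×10^5 / (0.59 × 38.6 × 1.49))
V_stall = √10230 = 101 m/s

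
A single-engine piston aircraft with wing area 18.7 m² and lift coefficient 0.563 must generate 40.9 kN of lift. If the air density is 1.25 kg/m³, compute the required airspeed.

L = ½ρv²S·CL ⇒ v = √(2L/(ρ·S·CL))
v = √(2 × 40900 / (1.25 × 18.7 × 0.563)) = √6216 = 78.8 m/s

v = 78.8 m/s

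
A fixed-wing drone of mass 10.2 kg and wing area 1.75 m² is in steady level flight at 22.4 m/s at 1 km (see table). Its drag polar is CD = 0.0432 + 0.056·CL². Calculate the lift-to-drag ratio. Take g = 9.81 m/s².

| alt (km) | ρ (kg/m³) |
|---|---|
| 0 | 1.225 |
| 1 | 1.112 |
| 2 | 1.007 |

At 1 km, from the table: ρ = 1.112 kg/m³.
In steady level flight, lift balances weight: W = mg = 10.2 × 9.81 = 100.06 N.
Dynamic pressure q = 0.5 × 1.112 × 22.4² = 279 Pa.
Required CL = L/(qS) = 100.06/(279·1.75) = 0.205.
CD = 0.0432 + 0.056 × 0.205² = 0.04555.
L/D = CL/CD = 0.205 / 0.04555 = 4.5

L/D = 4.5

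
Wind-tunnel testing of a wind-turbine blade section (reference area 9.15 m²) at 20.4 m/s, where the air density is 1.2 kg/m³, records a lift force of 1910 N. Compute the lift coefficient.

From L = ½ρv²S·CL, rearranging gives CL = 2L/(ρv²S).
CL = 2 × 1910 / (1.2 × 20.4² × 9.15) = 0.836

CL = 0.836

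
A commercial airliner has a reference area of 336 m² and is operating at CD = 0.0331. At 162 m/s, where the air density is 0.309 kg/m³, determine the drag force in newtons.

D = 45100 N

Dynamic pressure q = ½ρv² = ½ × 0.309 × 162² = 4055 Pa.
D = q·S·CD = 4055 × 336 × 0.0331 = 45100 N ≈ 45.1 kN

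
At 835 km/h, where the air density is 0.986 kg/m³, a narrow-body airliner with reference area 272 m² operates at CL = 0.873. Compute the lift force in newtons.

L = 6.3×10^6 N

Convert speed: v = 835 km/h ÷ 3.6 = 231.9 m/s.
L = ½ρv²S·CL = ½ × 0.986 × 231.9² × 272 × 0.873 = 6.3×10^6 N ≈ 6300 kN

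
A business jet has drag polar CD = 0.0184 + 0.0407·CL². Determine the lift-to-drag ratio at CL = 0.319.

CD = 0.0184 + 0.0407 × 0.319² = 0.02254
L/D = CL/CD = 0.319 / 0.02254 = 14.2

L/D = 14.2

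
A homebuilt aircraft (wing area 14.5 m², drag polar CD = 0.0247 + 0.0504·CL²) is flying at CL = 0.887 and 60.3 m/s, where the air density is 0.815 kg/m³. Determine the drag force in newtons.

CD = 0.0247 + 0.0504 × 0.887² = 0.06435
D = ½ρv²S·CD = ½ × 0.815 × 60.3² × 14.5 × 0.06435 = 1380 N

D = 1380 N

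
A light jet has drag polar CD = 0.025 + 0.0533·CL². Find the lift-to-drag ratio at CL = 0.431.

L/D = 12.3

CD = 0.025 + 0.0533 × 0.431² = 0.0349
L/D = CL/CD = 0.431 / 0.0349 = 12.3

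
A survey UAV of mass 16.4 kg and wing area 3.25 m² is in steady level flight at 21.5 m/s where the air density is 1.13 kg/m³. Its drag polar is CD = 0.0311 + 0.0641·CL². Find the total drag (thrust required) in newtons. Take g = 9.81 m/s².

D = 28.4 N

In steady level flight, lift balances weight: W = mg = 16.4 × 9.81 = 160.88 N.
q = ½ρv² = ½ × 1.13 × 21.5² = 261.2 Pa.
CL = W/(q·S) = 160.88 / (261.2 × 3.25) = 0.1895.
CD = 0.0311 + 0.0641 × 0.1895² = 0.0334.
D = q·S·CD = 261.2 × 3.25 × 0.0334 = 28.35 N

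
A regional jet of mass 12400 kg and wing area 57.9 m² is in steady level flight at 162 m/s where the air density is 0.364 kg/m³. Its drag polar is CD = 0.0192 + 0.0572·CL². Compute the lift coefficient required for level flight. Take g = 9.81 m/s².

Weight W = mg = 12400 × 9.81 = 1.2164×10^5 N; in level flight L = W.
q = ½ρv² = ½ × 0.364 × 162² = 4776 Pa.
CL = W/(q·S) = 1.2164×10^5 / (4776 × 57.9) = 0.4399.

CL = 0.44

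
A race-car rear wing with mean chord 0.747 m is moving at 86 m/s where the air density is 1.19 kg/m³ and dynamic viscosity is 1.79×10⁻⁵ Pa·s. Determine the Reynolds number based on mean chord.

Re = 4.27×10^6

Re = ρ·v·c/μ = 1.19 × 86 × 0.747 / (1.79×10⁻⁵) = 4.27×10^6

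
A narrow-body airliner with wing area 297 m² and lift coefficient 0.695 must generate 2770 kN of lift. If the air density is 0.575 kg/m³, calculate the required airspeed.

v = 216 m/s

L = ½ρv²S·CL ⇒ v = √(2L/(ρ·S·CL))
v = √(2 × 2.77×10^6 / (0.575 × 297 × 0.695)) = √46680 = 216 m/s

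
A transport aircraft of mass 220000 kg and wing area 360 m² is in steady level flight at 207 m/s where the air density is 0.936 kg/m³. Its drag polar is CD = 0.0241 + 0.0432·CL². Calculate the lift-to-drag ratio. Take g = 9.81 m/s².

L/D = 10.7

In steady level flight, lift balances weight: W = mg = 220000 × 9.81 = 2.1582×10^6 N.
q = ½ρv² = ½ × 0.936 × 207² = 20050 Pa.
Required CL = L/(qS) = 2.1582×10^6/(20050·360) = 0.299.
CD = 0.0241 + 0.0432 × 0.299² = 0.02796.
L/D = CL/CD = 0.299 / 0.02796 = 10.7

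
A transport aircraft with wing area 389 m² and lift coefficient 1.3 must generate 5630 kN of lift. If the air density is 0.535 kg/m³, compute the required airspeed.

L = ½ρv²S·CL ⇒ v = √(2L/(ρ·S·CL))
v = √(2 × 5.63×10^6 / (0.535 × 389 × 1.3)) = √41620 = 204 m/s

v = 204 m/s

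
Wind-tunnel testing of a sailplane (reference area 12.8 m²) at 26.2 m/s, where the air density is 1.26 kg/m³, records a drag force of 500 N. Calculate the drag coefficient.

CD = 0.0903

From D = ½ρv²S·CD, rearranging gives CD = 2D/(ρv²S).
CD = 2 × 500 / (1.26 × 26.2² × 12.8) = 0.0903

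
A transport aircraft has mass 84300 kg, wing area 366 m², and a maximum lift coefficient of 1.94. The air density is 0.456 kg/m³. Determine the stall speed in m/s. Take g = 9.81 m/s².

Weight W = mg = 84300 × 9.81 = 8.27×10^5 N.
V_stall = √(2W/(ρ·S·CL,max)) = √(2 × 8.27×10^5 / (0.456 × 366 × 1.94))
V_stall = √5108 = 71.5 m/s

V_stall = 71.5 m/s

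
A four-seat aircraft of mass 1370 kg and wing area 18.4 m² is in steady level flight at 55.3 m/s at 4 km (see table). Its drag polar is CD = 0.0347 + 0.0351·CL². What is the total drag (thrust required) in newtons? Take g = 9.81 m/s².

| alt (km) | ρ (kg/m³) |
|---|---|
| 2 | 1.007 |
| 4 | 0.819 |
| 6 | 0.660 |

At 4 km, from the table: ρ = 0.819 kg/m³.
Weight W = mg = 1370 × 9.81 = 13440 N; in level flight L = W.
q = ½ρv² = ½ × 0.819 × 55.3² = 1252 Pa.
Required CL = L/(qS) = 13440/(1252·18.4) = 0.5833.
CD = 0.0347 + 0.0351 × 0.5833² = 0.04664.
D = q·S·CD = 1252 × 18.4 × 0.04664 = 1075 N

D = 1070 N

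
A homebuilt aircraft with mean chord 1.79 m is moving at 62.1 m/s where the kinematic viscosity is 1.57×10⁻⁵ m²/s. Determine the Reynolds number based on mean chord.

Re = v·c/ν = 62.1 × 1.79 / (1.57×10⁻⁵) = 7.08×10^6

Re = 7.08×10^6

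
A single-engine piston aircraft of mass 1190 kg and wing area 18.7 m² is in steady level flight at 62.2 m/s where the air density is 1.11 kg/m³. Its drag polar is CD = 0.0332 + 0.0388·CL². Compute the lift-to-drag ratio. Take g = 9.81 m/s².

Weight W = mg = 1190 × 9.81 = 11674 N; in level flight L = W.
q = ½ρv² = ½ × 1.11 × 62.2² = 2147 Pa.
CL = 2W/(ρv²S) = 2×11674/(1.11×62.2²×18.7) = 0.2907.
CD = 0.0332 + 0.0388 × 0.2907² = 0.03648.
L/D = CL/CD = 0.2907 / 0.03648 = 7.97

L/D = 7.97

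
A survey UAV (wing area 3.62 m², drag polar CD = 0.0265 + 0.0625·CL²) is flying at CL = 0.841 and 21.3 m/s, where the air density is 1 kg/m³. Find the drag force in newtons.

D = 58.1 N

CD = 0.0265 + 0.0625 × 0.841² = 0.07071
D = ½ρv²S·CD = ½ × 1 × 21.3² × 3.62 × 0.07071 = 58.1 N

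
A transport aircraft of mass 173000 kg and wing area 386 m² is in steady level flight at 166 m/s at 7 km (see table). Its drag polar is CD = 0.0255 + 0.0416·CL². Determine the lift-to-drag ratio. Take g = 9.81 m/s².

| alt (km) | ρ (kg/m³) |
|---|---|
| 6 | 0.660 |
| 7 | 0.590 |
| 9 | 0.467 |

At 7 km, from the table: ρ = 0.590 kg/m³.
Level flight ⇒ L = W = m·g = 173000 × 9.81 = 1.6971×10^6 N.
Dynamic pressure q = 0.5 × 0.59 × 166² = 8129 Pa.
CL = W/(q·S) = 1.6971×10^6 / (8129 × 386) = 0.5409.
CD = 0.0255 + 0.0416 × 0.5409² = 0.03767.
L/D = CL/CD = 0.5409 / 0.03767 = 14.4

L/D = 14.4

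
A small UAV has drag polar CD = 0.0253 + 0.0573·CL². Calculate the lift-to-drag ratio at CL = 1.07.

L/D = 11.8

CD = 0.0253 + 0.0573 × 1.07² = 0.0909
L/D = CL/CD = 1.07 / 0.0909 = 11.8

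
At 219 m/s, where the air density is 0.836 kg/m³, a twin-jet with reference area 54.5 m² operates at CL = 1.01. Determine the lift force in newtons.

L = 1.1×10^6 N

L = ½ρv²S·CL = ½ × 0.836 × 219² × 54.5 × 1.01 = 1.1×10^6 N ≈ 1100 kN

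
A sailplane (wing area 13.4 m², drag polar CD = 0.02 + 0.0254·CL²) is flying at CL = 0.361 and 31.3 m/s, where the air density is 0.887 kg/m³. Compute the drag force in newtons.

D = 136 N

CD = 0.02 + 0.0254 × 0.361² = 0.02331
D = ½ρv²S·CD = ½ × 0.887 × 31.3² × 13.4 × 0.02331 = 136 N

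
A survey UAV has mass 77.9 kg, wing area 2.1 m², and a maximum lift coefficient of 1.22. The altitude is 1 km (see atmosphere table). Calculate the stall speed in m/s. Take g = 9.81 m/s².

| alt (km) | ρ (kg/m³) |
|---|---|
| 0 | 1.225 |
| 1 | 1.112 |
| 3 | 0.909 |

V_stall = 23.2 m/s

At 1 km, from the table: ρ = 1.112 kg/m³.
Stall occurs when L = W at CL,max. W = mg = 77.9 × 9.81 = 764.2 N.
V_stall = √(2W/(ρ·S·CL,max)) = √(2 × 764.2 / (1.112 × 2.1 × 1.22))
V_stall = √536.5 = 23.2 m/s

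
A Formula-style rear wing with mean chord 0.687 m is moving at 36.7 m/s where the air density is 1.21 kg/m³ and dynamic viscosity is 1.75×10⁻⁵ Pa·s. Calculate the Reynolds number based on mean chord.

Re = ρ·v·c/μ = 1.21 × 36.7 × 0.687 / (1.75×10⁻⁵) = 1.74×10^6

Re = 1.74×10^6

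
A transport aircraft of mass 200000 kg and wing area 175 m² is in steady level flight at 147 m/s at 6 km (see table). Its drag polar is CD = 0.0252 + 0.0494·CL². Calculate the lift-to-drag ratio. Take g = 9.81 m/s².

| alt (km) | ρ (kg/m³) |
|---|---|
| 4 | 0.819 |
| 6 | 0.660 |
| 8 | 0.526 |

At 6 km, from the table: ρ = 0.660 kg/m³.
Level flight ⇒ L = W = m·g = 200000 × 9.81 = 1.962×10^6 N.
Dynamic pressure q = 0.5 × 0.66 × 147² = 7131 Pa.
CL = 2W/(ρv²S) = 2×1.962×10^6/(0.66×147²×175) = 1.572.
CD = 0.0252 + 0.0494 × 1.572² = 0.1473.
L/D = CL/CD = 1.572 / 0.1473 = 10.7

L/D = 10.7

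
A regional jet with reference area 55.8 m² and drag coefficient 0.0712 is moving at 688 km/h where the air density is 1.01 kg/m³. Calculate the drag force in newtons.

Convert speed: v = 688 km/h ÷ 3.6 = 191.1 m/s.
Dynamic pressure q = ½ρv² = ½ × 1.01 × 191.1² = 18440 Pa.
D = q·S·CD = 18440 × 55.8 × 0.0712 = 73300 N ≈ 73.3 kN

D = 73300 N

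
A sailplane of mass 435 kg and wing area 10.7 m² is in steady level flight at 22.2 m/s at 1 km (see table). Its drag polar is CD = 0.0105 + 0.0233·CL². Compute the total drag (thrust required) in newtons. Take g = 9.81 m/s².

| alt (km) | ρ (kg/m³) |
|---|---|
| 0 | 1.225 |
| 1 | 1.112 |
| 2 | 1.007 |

At 1 km, from the table: ρ = 1.112 kg/m³.
Weight W = mg = 435 × 9.81 = 4267.4 N; in level flight L = W.
q = ½ρv² = ½ × 1.112 × 22.2² = 274 Pa.
CL = W/(q·S) = 4267.4 / (274 × 10.7) = 1.455.
CD = 0.0105 + 0.0233 × 1.455² = 0.05986.
D = q·S·CD = 274 × 10.7 × 0.05986 = 175.5 N

D = 175 N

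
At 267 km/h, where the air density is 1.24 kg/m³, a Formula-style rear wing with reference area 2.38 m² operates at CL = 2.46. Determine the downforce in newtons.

L = 20000 N

Convert speed: v = 267 km/h ÷ 3.6 = 74.17 m/s.
Dynamic pressure q = ½ρv² = ½ × 1.24 × 74.17² = 3410 Pa.
L = q·S·CL = 3410 × 2.38 × 2.46 = 20000 N ≈ 20 kN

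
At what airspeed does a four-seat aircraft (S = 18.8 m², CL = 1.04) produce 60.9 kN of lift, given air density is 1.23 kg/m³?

L = ½ρv²S·CL ⇒ v = √(2L/(ρ·S·CL))
v = √(2 × 60900 / (1.23 × 18.8 × 1.04)) = √5065 = 71.2 m/s

v = 71.2 m/s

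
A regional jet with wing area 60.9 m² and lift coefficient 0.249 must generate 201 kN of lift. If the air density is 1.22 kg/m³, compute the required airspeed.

v = 147 m/s

L = ½ρv²S·CL ⇒ v = √(2L/(ρ·S·CL))
v = √(2 × 2.01×10^5 / (1.22 × 60.9 × 0.249)) = √21730 = 147 m/s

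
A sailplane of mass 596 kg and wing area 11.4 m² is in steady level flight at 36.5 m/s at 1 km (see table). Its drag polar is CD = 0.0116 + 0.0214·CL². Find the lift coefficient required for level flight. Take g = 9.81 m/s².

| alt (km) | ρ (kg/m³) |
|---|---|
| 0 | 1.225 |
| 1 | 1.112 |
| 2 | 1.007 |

At 1 km, from the table: ρ = 1.112 kg/m³.
Weight W = mg = 596 × 9.81 = 5846.8 N; in level flight L = W.
q = ½ρv² = ½ × 1.112 × 36.5² = 740.7 Pa.
CL = W/(q·S) = 5846.8 / (740.7 × 11.4) = 0.6924.

CL = 0.692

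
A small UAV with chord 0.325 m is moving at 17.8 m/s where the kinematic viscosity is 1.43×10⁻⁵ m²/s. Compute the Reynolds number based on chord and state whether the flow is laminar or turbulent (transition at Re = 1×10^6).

Re = 4.05×10^5 (laminar)

Re = v·c/ν = 17.8 × 0.325 / (1.43×10⁻⁵) = 4.05×10^5
Since 4.05×10^5 < 1×10^6, the flow is laminar.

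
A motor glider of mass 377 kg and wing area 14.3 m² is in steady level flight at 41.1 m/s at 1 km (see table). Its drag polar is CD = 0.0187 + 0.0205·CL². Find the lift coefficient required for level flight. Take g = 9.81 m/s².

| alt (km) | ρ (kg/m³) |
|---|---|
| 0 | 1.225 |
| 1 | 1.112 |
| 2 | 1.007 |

At 1 km, from the table: ρ = 1.112 kg/m³.
Weight W = mg = 377 × 9.81 = 3698.4 N; in level flight L = W.
q = ½ρv² = ½ × 1.112 × 41.1² = 939.2 Pa.
CL = 2W/(ρv²S) = 2×3698.4/(1.112×41.1²×14.3) = 0.2754.

CL = 0.275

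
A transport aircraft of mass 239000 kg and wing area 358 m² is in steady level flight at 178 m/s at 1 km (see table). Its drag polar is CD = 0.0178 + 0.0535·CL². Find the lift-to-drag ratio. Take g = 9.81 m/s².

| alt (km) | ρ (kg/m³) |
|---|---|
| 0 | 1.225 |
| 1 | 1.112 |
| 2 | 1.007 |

L/D = 14.8

At 1 km, from the table: ρ = 1.112 kg/m³.
Level flight ⇒ L = W = m·g = 239000 × 9.81 = 2.3446×10^6 N.
Dynamic pressure q = 0.5 × 1.112 × 178² = 17620 Pa.
Required CL = L/(qS) = 2.3446×10^6/(17620·358) = 0.3718.
CD = 0.0178 + 0.0535 × 0.3718² = 0.02519.
L/D = CL/CD = 0.3718 / 0.02519 = 14.8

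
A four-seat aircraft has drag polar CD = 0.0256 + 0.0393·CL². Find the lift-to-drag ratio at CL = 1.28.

L/D = 14.2

CD = 0.0256 + 0.0393 × 1.28² = 0.08999
L/D = CL/CD = 1.28 / 0.08999 = 14.2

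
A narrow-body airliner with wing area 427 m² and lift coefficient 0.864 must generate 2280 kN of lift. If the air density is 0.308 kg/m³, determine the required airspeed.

v = 200 m/s

L = ½ρv²S·CL ⇒ v = √(2L/(ρ·S·CL))
v = √(2 × 2.28×10^6 / (0.308 × 427 × 0.864)) = √40130 = 200 m/s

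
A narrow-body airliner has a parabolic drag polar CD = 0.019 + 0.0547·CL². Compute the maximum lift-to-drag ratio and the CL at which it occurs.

(L/D)max = 15.5, at CL = 0.589

For CD = CD0 + K·CL², (L/D)max occurs at CL* = √(CD0/K) and equals 1/(2√(K·CD0)).
(L/D)max = 1/(2√(0.0547 × 0.019)) = 1/(2 × 0.03224) = 15.5
CL* = √(0.019/0.0547) = 0.589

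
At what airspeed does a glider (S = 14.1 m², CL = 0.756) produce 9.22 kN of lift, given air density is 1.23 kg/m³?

L = ½ρv²S·CL ⇒ v = √(2L/(ρ·S·CL))
v = √(2 × 9220 / (1.23 × 14.1 × 0.756)) = √1406 = 37.5 m/s

v = 37.5 m/s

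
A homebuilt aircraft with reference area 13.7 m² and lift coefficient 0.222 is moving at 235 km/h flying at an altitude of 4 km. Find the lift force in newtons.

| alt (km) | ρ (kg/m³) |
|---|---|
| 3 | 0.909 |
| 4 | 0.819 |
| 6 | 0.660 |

L = 5310 N

At 4 km, from the table: ρ = 0.819 kg/m³.
Convert speed: v = 235 km/h ÷ 3.6 = 65.28 m/s.
L = ½ρv²S·CL = ½ × 0.819 × 65.28² × 13.7 × 0.222 = 5310 N ≈ 5.31 kN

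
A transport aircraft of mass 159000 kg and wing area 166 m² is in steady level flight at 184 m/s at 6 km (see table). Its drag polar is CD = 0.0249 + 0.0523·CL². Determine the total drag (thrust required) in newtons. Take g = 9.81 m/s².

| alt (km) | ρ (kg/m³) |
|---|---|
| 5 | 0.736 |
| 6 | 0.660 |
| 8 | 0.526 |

At 6 km, from the table: ρ = 0.660 kg/m³.
Level flight ⇒ L = W = m·g = 159000 × 9.81 = 1.5598×10^6 N.
q = ½ρv² = ½ × 0.66 × 184² = 11170 Pa.
CL = 2W/(ρv²S) = 2×1.5598×10^6/(0.66×184²×166) = 0.841.
CD = 0.0249 + 0.0523 × 0.841² = 0.06189.
D = q·S·CD = 11170 × 166 × 0.06189 = 1.148×10^5 N

D = 1.15×10^5 N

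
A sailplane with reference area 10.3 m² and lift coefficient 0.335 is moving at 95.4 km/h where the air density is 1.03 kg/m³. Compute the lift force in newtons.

Convert speed: v = 95.4 km/h ÷ 3.6 = 26.5 m/s.
Dynamic pressure q = ½ρv² = ½ × 1.03 × 26.5² = 361.7 Pa.
L = q·S·CL = 361.7 × 10.3 × 0.335 = 1250 N

L = 1250 N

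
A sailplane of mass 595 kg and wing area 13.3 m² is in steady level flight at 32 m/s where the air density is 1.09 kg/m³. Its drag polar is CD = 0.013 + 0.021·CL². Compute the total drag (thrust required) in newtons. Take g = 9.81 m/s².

D = 193 N

Level flight ⇒ L = W = m·g = 595 × 9.81 = 5837 N.
q = ½ρv² = ½ × 1.09 × 32² = 558.1 Pa.
CL = W/(q·S) = 5837 / (558.1 × 13.3) = 0.7864.
CD = 0.013 + 0.021 × 0.7864² = 0.02599.
D = q·S·CD = 558.1 × 13.3 × 0.02599 = 192.9 N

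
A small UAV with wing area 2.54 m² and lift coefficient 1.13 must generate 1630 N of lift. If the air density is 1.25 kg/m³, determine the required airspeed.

L = ½ρv²S·CL ⇒ v = √(2L/(ρ·S·CL))
v = √(2 × 1630 / (1.25 × 2.54 × 1.13)) = √908.6 = 30.1 m/s

v = 30.1 m/s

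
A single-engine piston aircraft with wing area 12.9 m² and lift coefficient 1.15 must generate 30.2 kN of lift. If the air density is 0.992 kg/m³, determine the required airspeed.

v = 64.1 m/s

L = ½ρv²S·CL ⇒ v = √(2L/(ρ·S·CL))
v = √(2 × 30200 / (0.992 × 12.9 × 1.15)) = √4104 = 64.1 m/s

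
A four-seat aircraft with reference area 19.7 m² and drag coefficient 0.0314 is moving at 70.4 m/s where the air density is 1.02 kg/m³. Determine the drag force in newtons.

Dynamic pressure q = ½ρv² = ½ × 1.02 × 70.4² = 2528 Pa.
D = q·S·CD = 2528 × 19.7 × 0.0314 = 1560 N

D = 1560 N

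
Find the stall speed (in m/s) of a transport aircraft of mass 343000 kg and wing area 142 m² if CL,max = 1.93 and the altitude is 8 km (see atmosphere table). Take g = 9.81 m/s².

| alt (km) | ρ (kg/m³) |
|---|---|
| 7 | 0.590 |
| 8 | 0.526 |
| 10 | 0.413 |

V_stall = 216 m/s

At 8 km, from the table: ρ = 0.526 kg/m³.
Stall occurs when L = W at CL,max. W = mg = 343000 × 9.81 = 3.365×10^6 N.
From L = ½ρV²S·CL,max = W: V_stall = √(2W/(ρSCL,max)) = √(2·3.365×10^6/(0.526·142·1.93))
V_stall = √46680 = 216 m/s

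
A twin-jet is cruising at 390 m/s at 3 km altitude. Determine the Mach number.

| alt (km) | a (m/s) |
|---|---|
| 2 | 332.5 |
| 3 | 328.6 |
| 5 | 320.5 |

At 3 km, from the table: a = 328.6 m/s.
M = v/a = 390 / 328.6 = 1.19

M = 1.19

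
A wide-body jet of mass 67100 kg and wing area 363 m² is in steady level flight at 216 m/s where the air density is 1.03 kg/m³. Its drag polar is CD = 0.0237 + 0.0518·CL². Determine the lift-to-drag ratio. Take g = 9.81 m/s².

In steady level flight, lift balances weight: W = mg = 67100 × 9.81 = 6.5825×10^5 N.
q = ½ρv² = ½ × 1.03 × 216² = 24030 Pa.
CL = W/(q·S) = 6.5825×10^5 / (24030 × 363) = 0.07547.
CD = 0.0237 + 0.0518 × 0.07547² = 0.024.
L/D = CL/CD = 0.07547 / 0.024 = 3.15

L/D = 3.15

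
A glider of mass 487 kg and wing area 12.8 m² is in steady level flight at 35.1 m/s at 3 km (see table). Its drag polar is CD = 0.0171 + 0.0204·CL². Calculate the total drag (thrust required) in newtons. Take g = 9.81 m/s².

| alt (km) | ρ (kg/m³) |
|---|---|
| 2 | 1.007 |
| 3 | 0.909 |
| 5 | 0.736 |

D = 188 N

At 3 km, from the table: ρ = 0.909 kg/m³.
In steady level flight, lift balances weight: W = mg = 487 × 9.81 = 4777.5 N.
q = ½ρv² = ½ × 0.909 × 35.1² = 559.9 Pa.
Required CL = L/(qS) = 4777.5/(559.9·12.8) = 0.6666.
CD = 0.0171 + 0.0204 × 0.6666² = 0.02616.
D = q·S·CD = 559.9 × 12.8 × 0.02616 = 187.5 N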